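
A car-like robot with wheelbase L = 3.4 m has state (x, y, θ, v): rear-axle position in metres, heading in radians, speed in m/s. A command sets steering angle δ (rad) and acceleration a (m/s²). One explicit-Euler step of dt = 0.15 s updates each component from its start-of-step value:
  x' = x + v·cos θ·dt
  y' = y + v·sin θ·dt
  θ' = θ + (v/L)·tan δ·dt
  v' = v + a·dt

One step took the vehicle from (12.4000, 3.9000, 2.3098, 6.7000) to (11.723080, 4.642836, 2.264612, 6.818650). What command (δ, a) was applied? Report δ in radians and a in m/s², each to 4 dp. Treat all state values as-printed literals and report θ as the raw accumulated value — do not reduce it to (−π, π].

δ = -0.1517, a = 0.7910

a = (v'−v)/dt = (0.118650)/0.15 = 0.7910
Δθ = θ'−θ = -0.045188;  (v·dt/L) = 6.7000·0.15/3.4 = 0.295588
tan δ = Δθ·L/(v·dt) = -0.152875  →  δ = -0.1517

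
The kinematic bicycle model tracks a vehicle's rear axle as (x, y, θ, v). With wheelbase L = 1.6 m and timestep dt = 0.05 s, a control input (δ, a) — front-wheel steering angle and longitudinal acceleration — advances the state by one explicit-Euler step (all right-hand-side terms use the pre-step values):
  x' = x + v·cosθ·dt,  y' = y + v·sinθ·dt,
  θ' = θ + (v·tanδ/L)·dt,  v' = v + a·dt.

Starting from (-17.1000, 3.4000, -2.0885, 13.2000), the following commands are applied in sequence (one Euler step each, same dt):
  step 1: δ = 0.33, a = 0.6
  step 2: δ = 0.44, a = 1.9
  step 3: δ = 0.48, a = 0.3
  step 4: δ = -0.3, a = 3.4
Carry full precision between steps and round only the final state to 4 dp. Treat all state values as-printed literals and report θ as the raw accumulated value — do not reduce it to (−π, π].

(-17.7669, 0.8894, -1.6647, 13.5100)

after step 1 (δ=0.33, a=0.6): (-17.426625, 2.826488, -1.947208, 13.230000)
after step 2 (δ=0.44, a=1.9): (-17.669783, 2.211300, -1.752570, 13.325000)
after step 3 (δ=0.48, a=0.3): (-17.790224, 1.556027, -1.535785, 13.340000)
after step 4 (δ=-0.3, a=3.4): (-17.766876, 0.889435, -1.664739, 13.510000)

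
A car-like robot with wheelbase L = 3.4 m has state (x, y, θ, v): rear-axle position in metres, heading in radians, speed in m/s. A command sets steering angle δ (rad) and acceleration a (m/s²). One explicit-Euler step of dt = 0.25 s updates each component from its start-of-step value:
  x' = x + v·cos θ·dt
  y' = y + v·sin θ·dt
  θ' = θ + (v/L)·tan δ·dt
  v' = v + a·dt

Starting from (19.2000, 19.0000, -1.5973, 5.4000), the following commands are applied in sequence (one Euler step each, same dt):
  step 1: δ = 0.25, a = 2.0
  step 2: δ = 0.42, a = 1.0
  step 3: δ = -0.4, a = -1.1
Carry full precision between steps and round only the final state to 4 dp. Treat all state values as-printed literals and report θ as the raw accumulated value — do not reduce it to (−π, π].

(19.6826, 14.6972, -1.4934, 5.8750)

after step 1 (δ=0.25, a=2.0): (19.164224, 17.650474, -1.495914, 5.900000)
after step 2 (δ=0.42, a=1.0): (19.274572, 16.179608, -1.302181, 6.150000)
after step 3 (δ=-0.4, a=-1.1): (19.682620, 14.697244, -1.493370, 5.875000)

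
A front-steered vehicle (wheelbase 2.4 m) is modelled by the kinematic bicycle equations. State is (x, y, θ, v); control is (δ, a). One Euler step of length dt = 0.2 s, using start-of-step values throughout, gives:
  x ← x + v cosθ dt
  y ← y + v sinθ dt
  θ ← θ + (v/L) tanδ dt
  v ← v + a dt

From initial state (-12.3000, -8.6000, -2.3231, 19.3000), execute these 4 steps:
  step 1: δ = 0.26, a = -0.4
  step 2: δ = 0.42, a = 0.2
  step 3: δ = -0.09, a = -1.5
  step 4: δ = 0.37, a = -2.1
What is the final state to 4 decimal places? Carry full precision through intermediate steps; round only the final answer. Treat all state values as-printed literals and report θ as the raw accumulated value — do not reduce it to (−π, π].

after step 1 (δ=0.26, a=-0.4): (-14.937625, -11.418250, -1.895249, 19.220000)
after step 2 (δ=0.42, a=0.2): (-16.163053, -15.061691, -1.179988, 19.260000)
after step 3 (δ=-0.09, a=-1.5): (-14.695689, -18.623257, -1.324830, 18.960000)
after step 4 (δ=0.37, a=-2.1): (-13.772359, -22.301126, -0.712006, 18.540000)

(-13.7724, -22.3011, -0.7120, 18.5400)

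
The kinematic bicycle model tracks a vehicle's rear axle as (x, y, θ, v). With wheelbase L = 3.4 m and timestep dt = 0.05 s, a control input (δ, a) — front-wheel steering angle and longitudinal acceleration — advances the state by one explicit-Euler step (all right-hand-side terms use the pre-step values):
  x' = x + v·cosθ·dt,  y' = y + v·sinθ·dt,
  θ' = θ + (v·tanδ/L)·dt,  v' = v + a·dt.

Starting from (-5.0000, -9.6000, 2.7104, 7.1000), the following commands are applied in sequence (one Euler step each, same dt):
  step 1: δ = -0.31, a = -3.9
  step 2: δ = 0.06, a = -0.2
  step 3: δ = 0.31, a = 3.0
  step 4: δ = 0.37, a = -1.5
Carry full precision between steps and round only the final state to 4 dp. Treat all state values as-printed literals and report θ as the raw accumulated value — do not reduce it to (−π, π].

after step 1 (δ=-0.31, a=-3.9): (-5.322506, -9.451626, 2.676954, 6.905000)
after step 2 (δ=0.06, a=-0.2): (-5.631154, -9.296920, 2.683054, 6.895000)
after step 3 (δ=0.31, a=3.0): (-5.940291, -9.144320, 2.715534, 7.045000)
after step 4 (δ=0.37, a=-1.5): (-6.261051, -8.998741, 2.755718, 6.970000)

(-6.2611, -8.9987, 2.7557, 6.9700)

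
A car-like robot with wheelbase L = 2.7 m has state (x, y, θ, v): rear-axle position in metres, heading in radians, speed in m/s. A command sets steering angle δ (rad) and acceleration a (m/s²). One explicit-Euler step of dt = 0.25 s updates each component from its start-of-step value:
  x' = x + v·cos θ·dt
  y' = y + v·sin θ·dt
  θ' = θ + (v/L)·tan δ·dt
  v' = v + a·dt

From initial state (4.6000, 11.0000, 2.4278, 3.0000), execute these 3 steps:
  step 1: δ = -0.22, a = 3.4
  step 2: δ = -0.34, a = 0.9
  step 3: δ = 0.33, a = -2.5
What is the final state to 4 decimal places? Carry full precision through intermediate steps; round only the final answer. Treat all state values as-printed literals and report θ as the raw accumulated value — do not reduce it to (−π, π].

(2.7144, 12.9644, 2.3688, 3.4500)

after step 1 (δ=-0.22, a=3.4): (4.033087, 11.491029, 2.365683, 3.850000)
after step 2 (δ=-0.34, a=0.9): (3.346069, 12.165131, 2.239583, 4.075000)
after step 3 (δ=0.33, a=-2.5): (2.714409, 12.964416, 2.368823, 3.450000)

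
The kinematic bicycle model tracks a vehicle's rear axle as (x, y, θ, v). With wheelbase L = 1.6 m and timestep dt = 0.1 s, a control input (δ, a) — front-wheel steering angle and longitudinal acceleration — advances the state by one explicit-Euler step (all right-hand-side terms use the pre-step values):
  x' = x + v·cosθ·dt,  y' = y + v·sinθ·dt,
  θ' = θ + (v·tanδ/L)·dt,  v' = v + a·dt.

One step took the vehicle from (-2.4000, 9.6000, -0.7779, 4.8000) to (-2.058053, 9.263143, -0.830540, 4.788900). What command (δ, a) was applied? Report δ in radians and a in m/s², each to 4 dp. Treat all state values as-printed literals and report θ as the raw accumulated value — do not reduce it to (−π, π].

δ = -0.1737, a = -0.1110

a = (v'−v)/dt = (-0.011100)/0.1 = -0.1110
Δθ = θ'−θ = -0.052640;  (v·dt/L) = 4.8000·0.1/1.6 = 0.300000
tan δ = Δθ·L/(v·dt) = -0.175467  →  δ = -0.1737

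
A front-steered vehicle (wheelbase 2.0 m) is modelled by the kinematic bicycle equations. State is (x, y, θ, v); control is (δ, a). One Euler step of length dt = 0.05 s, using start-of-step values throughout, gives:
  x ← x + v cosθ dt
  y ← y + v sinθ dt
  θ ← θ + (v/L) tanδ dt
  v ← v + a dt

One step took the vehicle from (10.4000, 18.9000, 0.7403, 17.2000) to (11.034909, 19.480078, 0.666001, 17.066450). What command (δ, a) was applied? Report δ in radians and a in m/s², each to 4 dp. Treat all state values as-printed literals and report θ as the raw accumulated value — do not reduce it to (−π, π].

a = (v'−v)/dt = (-0.133550)/0.05 = -2.6710
Δθ = θ'−θ = -0.074299;  (v·dt/L) = 17.2000·0.05/2.0 = 0.430000
tan δ = Δθ·L/(v·dt) = -0.172788  →  δ = -0.1711

δ = -0.1711, a = -2.6710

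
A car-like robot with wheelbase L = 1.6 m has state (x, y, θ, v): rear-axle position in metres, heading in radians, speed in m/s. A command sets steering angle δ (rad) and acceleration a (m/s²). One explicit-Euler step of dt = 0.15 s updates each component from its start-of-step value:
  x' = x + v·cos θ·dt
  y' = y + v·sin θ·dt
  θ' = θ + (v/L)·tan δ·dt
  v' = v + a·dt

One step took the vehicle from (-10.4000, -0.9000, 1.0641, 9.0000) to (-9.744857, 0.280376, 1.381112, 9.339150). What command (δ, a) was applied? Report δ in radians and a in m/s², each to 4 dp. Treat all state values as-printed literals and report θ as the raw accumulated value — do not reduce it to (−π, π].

δ = 0.3594, a = 2.2610

a = (v'−v)/dt = (0.339150)/0.15 = 2.2610
Δθ = θ'−θ = 0.317012;  (v·dt/L) = 9.0000·0.15/1.6 = 0.843750
tan δ = Δθ·L/(v·dt) = 0.375718  →  δ = 0.3594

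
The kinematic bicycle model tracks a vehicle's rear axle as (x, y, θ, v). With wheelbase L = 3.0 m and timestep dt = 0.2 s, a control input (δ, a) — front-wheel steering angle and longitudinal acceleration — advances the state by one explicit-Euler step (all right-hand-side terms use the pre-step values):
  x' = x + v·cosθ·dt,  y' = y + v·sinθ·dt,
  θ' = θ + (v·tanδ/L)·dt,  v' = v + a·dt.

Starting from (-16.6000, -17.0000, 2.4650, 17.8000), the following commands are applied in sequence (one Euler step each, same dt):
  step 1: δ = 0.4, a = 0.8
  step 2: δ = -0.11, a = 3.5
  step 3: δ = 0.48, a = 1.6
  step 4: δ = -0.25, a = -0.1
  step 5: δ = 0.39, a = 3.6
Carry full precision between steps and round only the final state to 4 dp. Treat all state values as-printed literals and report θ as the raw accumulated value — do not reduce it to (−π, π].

after step 1 (δ=0.4, a=0.8): (-19.375770, -14.770942, 2.966715, 17.960000)
after step 2 (δ=-0.11, a=3.5): (-22.912984, -14.145977, 2.834474, 18.660000)
after step 3 (δ=0.48, a=1.6): (-26.470359, -13.017744, 3.482114, 18.980000)
after step 4 (δ=-0.25, a=-0.1): (-30.048395, -14.285527, 3.159021, 18.960000)
after step 5 (δ=0.39, a=3.6): (-33.839819, -14.351613, 3.678595, 19.680000)

(-33.8398, -14.3516, 3.6786, 19.6800)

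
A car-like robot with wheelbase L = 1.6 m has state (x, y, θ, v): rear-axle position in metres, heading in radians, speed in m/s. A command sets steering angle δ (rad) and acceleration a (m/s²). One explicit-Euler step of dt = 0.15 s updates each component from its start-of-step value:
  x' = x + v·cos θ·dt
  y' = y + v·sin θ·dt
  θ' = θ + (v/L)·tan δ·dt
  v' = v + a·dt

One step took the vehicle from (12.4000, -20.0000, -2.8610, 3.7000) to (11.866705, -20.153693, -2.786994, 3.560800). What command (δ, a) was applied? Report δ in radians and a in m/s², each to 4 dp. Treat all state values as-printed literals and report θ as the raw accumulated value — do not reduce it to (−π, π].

a = (v'−v)/dt = (-0.139200)/0.15 = -0.9280
Δθ = θ'−θ = 0.074006;  (v·dt/L) = 3.7000·0.15/1.6 = 0.346875
tan δ = Δθ·L/(v·dt) = 0.213351  →  δ = 0.2102

δ = 0.2102, a = -0.9280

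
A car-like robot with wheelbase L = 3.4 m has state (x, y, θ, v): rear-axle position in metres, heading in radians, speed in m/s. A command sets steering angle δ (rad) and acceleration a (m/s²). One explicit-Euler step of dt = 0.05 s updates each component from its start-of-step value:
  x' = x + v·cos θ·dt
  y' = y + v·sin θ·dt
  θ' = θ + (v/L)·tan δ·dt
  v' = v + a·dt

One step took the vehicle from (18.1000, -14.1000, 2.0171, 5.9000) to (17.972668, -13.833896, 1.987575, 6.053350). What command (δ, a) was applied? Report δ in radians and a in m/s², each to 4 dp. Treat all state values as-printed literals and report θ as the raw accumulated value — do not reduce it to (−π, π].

δ = -0.3280, a = 3.0670

a = (v'−v)/dt = (0.153350)/0.05 = 3.0670
Δθ = θ'−θ = -0.029525;  (v·dt/L) = 5.9000·0.05/3.4 = 0.086765
tan δ = Δθ·L/(v·dt) = -0.340288  →  δ = -0.3280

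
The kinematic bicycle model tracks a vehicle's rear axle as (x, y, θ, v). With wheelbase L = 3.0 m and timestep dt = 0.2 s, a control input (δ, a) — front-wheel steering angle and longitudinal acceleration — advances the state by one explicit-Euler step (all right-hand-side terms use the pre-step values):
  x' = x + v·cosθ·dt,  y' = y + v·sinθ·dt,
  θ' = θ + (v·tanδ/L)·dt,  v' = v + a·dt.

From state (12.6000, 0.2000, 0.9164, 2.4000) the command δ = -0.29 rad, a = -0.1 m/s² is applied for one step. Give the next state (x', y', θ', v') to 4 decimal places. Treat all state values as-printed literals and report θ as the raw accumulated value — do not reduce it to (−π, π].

x' = 12.6000 + 2.4000·cos(0.9164)·0.2 = 12.8922
y' = 0.2000 + 2.4000·sin(0.9164)·0.2 = 0.5808
θ' = 0.9164 + (2.4000/3.0)·tan(-0.29)·0.2 = 0.8687
v' = 2.4000 − 0.1000·0.2 = 2.3800

(12.8922, 0.5808, 0.8687, 2.3800)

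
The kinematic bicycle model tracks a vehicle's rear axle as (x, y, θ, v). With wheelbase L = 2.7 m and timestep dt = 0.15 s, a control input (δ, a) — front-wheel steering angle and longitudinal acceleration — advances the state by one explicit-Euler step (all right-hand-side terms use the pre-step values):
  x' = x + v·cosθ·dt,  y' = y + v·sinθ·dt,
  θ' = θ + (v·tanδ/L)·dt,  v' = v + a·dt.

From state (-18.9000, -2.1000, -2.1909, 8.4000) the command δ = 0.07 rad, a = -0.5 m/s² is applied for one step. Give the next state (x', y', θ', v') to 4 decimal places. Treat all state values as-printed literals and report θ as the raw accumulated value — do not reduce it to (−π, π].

x' = -18.9000 + 8.4000·cos(-2.1909)·0.15 = -19.6322
y' = -2.1000 + 8.4000·sin(-2.1909)·0.15 = -3.1254
θ' = -2.1909 + (8.4000/2.7)·tan(0.07)·0.15 = -2.1582
v' = 8.4000 − 0.5000·0.15 = 8.3250

(-19.6322, -3.1254, -2.1582, 8.3250)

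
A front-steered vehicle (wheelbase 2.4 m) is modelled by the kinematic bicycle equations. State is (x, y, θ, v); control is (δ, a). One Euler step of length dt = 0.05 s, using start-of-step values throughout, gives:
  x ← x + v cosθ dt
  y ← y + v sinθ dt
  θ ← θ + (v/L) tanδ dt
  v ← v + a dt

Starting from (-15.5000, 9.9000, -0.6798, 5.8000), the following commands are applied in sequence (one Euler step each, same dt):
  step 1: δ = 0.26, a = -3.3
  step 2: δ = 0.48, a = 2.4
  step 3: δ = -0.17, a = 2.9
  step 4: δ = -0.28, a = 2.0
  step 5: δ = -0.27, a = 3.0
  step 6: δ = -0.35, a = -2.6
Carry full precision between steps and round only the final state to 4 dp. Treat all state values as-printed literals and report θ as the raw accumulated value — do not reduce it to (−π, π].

after step 1 (δ=0.26, a=-3.3): (-15.274467, 9.717695, -0.647656, 5.635000)
after step 2 (δ=0.48, a=2.4): (-15.049772, 9.547710, -0.586538, 5.755000)
after step 3 (δ=-0.17, a=2.9): (-14.810116, 9.388446, -0.607119, 5.900000)
after step 4 (δ=-0.28, a=2.0): (-14.567834, 9.220147, -0.642464, 6.000000)
after step 5 (δ=-0.27, a=3.0): (-14.327647, 9.040396, -0.677059, 6.150000)
after step 6 (δ=-0.35, a=-2.6): (-14.087976, 8.847746, -0.723828, 6.020000)

(-14.0880, 8.8477, -0.7238, 6.0200)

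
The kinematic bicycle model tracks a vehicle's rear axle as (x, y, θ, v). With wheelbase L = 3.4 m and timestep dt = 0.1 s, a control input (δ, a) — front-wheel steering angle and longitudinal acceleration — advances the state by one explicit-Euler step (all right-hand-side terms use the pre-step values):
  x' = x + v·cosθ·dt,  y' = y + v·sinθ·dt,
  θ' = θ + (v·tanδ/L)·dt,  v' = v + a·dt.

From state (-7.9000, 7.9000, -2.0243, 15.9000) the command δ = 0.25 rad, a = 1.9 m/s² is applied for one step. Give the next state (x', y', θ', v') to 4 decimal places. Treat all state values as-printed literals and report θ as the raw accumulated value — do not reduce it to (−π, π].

x' = -7.9000 + 15.9000·cos(-2.0243)·0.1 = -8.5966
y' = 7.9000 + 15.9000·sin(-2.0243)·0.1 = 6.4707
θ' = -2.0243 + (15.9000/3.4)·tan(0.25)·0.1 = -1.9049
v' = 15.9000 + 1.9000·0.1 = 16.0900

(-8.5966, 6.4707, -1.9049, 16.0900)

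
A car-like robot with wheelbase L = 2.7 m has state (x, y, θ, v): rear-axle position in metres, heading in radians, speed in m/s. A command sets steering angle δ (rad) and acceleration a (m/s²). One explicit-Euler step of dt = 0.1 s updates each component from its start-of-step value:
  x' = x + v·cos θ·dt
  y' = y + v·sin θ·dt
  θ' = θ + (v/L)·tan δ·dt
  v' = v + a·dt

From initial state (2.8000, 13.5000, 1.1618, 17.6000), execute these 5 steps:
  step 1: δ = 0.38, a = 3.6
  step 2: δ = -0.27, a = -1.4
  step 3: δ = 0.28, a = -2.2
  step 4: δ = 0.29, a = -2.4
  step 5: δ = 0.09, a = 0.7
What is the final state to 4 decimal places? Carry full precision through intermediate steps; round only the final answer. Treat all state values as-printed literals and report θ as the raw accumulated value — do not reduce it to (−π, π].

after step 1 (δ=0.38, a=3.6): (3.499932, 15.114836, 1.422158, 17.960000)
after step 2 (δ=-0.27, a=-1.4): (3.765905, 16.891033, 1.238063, 17.820000)
after step 3 (δ=0.28, a=-2.2): (4.347956, 18.575295, 1.427848, 17.600000)
after step 4 (δ=0.29, a=-2.4): (4.598688, 20.317344, 1.622369, 17.360000)
after step 5 (δ=0.09, a=0.7): (4.509197, 22.051036, 1.680393, 17.430000)

(4.5092, 22.0510, 1.6804, 17.4300)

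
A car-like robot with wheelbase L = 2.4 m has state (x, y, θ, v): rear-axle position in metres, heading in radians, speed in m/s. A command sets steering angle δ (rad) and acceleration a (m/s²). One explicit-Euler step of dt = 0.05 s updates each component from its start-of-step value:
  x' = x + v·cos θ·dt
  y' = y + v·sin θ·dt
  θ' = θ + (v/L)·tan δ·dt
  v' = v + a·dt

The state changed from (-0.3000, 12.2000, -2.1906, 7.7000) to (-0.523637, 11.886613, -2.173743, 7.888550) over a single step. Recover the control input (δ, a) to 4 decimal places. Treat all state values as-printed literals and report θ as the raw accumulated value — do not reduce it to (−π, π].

δ = 0.1047, a = 3.7710

a = (v'−v)/dt = (0.188550)/0.05 = 3.7710
Δθ = θ'−θ = 0.016857;  (v·dt/L) = 7.7000·0.05/2.4 = 0.160417
tan δ = Δθ·L/(v·dt) = 0.105083  →  δ = 0.1047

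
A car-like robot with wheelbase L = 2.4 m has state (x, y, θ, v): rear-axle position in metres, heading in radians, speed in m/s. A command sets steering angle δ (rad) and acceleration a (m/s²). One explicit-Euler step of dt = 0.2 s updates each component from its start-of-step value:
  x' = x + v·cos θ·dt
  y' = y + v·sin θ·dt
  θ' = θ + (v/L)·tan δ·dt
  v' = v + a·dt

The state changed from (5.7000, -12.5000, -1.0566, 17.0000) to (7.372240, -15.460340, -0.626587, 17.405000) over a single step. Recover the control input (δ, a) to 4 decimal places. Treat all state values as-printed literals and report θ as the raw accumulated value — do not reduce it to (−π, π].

δ = 0.2947, a = 2.0250

a = (v'−v)/dt = (0.405000)/0.2 = 2.0250
Δθ = θ'−θ = 0.430013;  (v·dt/L) = 17.0000·0.2/2.4 = 1.416667
tan δ = Δθ·L/(v·dt) = 0.303539  →  δ = 0.2947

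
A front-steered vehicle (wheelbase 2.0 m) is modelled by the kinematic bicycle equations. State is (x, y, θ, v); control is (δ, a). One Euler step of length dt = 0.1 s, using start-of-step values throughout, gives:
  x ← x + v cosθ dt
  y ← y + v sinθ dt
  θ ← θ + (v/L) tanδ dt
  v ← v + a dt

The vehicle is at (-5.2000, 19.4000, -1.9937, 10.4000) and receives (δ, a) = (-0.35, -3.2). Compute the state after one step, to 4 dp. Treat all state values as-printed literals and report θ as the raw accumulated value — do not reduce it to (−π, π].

(-5.6268, 18.4516, -2.1835, 10.0800)

x' = -5.2000 + 10.4000·cos(-1.9937)·0.1 = -5.6268
y' = 19.4000 + 10.4000·sin(-1.9937)·0.1 = 18.4516
θ' = -1.9937 + (10.4000/2.0)·tan(-0.35)·0.1 = -2.1835
v' = 10.4000 − 3.2000·0.1 = 10.0800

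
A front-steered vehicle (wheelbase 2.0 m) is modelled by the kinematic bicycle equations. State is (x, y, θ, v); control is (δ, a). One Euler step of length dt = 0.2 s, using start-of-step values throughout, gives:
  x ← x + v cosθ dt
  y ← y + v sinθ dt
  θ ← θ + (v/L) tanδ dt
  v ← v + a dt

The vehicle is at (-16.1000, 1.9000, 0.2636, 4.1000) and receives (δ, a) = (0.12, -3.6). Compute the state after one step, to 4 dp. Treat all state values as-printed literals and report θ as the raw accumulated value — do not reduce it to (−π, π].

(-15.3083, 2.1137, 0.3130, 3.3800)

x' = -16.1000 + 4.1000·cos(0.2636)·0.2 = -15.3083
y' = 1.9000 + 4.1000·sin(0.2636)·0.2 = 2.1137
θ' = 0.2636 + (4.1000/2.0)·tan(0.12)·0.2 = 0.3130
v' = 4.1000 − 3.6000·0.2 = 3.3800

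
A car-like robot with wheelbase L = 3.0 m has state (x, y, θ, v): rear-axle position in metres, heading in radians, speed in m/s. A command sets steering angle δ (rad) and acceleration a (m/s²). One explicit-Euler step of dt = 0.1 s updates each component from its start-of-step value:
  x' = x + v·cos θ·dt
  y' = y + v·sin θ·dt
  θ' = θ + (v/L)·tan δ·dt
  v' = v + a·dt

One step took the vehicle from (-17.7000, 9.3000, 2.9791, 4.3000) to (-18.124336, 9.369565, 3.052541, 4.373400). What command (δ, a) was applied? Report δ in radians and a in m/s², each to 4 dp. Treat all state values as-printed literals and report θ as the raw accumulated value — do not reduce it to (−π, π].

δ = 0.4735, a = 0.7340

a = (v'−v)/dt = (0.073400)/0.1 = 0.7340
Δθ = θ'−θ = 0.073441;  (v·dt/L) = 4.3000·0.1/3.0 = 0.143333
tan δ = Δθ·L/(v·dt) = 0.512379  →  δ = 0.4735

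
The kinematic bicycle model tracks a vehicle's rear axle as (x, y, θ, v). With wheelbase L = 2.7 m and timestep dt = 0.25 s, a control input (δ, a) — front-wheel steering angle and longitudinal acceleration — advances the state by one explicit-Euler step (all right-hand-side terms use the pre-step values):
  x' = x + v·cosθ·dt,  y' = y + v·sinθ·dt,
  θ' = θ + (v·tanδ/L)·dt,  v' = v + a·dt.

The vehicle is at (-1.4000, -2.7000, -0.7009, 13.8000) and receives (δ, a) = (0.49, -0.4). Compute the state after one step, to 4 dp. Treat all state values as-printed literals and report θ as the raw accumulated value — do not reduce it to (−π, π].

(1.2367, -4.9249, -0.0193, 13.7000)

x' = -1.4000 + 13.8000·cos(-0.7009)·0.25 = 1.2367
y' = -2.7000 + 13.8000·sin(-0.7009)·0.25 = -4.9249
θ' = -0.7009 + (13.8000/2.7)·tan(0.49)·0.25 = -0.0193
v' = 13.8000 − 0.4000·0.25 = 13.7000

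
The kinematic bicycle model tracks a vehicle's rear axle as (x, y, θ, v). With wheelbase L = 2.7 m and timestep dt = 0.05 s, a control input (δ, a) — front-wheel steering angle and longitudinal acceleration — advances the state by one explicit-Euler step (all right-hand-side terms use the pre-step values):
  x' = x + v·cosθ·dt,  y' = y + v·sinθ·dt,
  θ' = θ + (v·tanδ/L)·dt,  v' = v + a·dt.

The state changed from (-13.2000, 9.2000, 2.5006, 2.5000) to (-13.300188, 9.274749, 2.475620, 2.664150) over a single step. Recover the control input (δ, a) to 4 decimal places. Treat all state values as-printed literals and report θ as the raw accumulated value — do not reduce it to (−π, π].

δ = -0.4948, a = 3.2830

a = (v'−v)/dt = (0.164150)/0.05 = 3.2830
Δθ = θ'−θ = -0.024980;  (v·dt/L) = 2.5000·0.05/2.7 = 0.046296
tan δ = Δθ·L/(v·dt) = -0.539568  →  δ = -0.4948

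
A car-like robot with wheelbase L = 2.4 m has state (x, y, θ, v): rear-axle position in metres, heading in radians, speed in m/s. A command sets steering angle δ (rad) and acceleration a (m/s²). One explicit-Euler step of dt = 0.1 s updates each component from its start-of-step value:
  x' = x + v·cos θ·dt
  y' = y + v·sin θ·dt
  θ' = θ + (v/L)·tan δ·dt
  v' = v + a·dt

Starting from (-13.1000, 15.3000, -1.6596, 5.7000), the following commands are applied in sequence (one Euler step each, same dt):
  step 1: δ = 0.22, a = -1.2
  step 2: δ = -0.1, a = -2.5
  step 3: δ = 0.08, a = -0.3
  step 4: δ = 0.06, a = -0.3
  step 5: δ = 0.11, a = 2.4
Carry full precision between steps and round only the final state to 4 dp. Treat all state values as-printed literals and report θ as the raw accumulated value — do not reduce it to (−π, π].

after step 1 (δ=0.22, a=-1.2): (-13.150552, 14.732246, -1.606490, 5.580000)
after step 2 (δ=-0.1, a=-2.5): (-13.170465, 14.174601, -1.629818, 5.330000)
after step 3 (δ=0.08, a=-0.3): (-13.201905, 13.642530, -1.612014, 5.300000)
after step 4 (δ=0.06, a=-0.3): (-13.223744, 13.112980, -1.598748, 5.270000)
after step 5 (δ=0.11, a=2.4): (-13.238472, 12.586186, -1.574496, 5.510000)

(-13.2385, 12.5862, -1.5745, 5.5100)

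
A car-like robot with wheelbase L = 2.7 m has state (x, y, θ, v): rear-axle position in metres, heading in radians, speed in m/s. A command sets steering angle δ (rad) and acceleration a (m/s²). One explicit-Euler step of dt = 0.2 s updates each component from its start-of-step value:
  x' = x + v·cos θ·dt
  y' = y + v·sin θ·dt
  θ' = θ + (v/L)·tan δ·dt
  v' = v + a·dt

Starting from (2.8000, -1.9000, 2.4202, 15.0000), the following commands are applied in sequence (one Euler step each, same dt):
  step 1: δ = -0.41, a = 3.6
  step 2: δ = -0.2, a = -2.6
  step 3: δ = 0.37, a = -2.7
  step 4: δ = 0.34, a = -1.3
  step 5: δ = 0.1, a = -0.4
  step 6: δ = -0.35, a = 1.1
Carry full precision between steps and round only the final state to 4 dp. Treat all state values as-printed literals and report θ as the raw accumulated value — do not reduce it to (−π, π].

after step 1 (δ=-0.41, a=3.6): (0.547340, 0.081293, 1.937276, 15.720000)
after step 2 (δ=-0.2, a=-2.6): (-0.579254, 3.016514, 1.701232, 15.200000)
after step 3 (δ=0.37, a=-2.7): (-0.974655, 6.030690, 2.137937, 14.660000)
after step 4 (δ=0.34, a=-1.3): (-2.549792, 8.503658, 2.522069, 14.400000)
after step 5 (δ=0.1, a=-0.4): (-4.894559, 10.175922, 2.629093, 14.320000)
after step 6 (δ=-0.35, a=1.1): (-7.390596, 11.580306, 2.241892, 14.540000)

(-7.3906, 11.5803, 2.2419, 14.5400)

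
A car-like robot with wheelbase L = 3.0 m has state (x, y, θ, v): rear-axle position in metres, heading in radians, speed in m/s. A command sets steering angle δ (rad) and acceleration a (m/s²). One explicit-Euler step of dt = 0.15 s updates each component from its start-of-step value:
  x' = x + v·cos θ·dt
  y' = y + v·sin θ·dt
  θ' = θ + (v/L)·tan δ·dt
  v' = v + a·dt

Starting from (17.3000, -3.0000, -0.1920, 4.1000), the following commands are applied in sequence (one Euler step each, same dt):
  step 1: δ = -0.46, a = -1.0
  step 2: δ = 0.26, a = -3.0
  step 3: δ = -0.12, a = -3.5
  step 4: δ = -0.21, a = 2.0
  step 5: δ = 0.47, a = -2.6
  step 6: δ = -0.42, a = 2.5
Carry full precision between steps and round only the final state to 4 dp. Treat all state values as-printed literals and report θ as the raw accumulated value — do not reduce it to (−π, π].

after step 1 (δ=-0.46, a=-1.0): (17.903699, -3.117356, -0.293567, 3.950000)
after step 2 (δ=0.26, a=-3.0): (18.470851, -3.288807, -0.241028, 3.500000)
after step 3 (δ=-0.12, a=-3.5): (18.980675, -3.414125, -0.262129, 2.975000)
after step 4 (δ=-0.21, a=2.0): (19.411681, -3.529765, -0.293834, 3.275000)
after step 5 (δ=0.47, a=-2.6): (19.881876, -3.672043, -0.210655, 2.885000)
after step 6 (δ=-0.42, a=2.5): (20.305060, -3.762531, -0.275073, 3.260000)

(20.3051, -3.7625, -0.2751, 3.2600)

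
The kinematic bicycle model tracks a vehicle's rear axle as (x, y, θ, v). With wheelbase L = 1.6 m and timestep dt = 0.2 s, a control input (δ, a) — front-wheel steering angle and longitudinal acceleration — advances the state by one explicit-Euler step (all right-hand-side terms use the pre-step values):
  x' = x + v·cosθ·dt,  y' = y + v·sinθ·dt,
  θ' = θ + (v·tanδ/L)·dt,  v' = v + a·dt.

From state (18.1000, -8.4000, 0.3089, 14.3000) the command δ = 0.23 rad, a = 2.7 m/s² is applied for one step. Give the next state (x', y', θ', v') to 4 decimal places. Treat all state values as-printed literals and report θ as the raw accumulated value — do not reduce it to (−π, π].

x' = 18.1000 + 14.3000·cos(0.3089)·0.2 = 20.8246
y' = -8.4000 + 14.3000·sin(0.3089)·0.2 = -7.5305
θ' = 0.3089 + (14.3000/1.6)·tan(0.23)·0.2 = 0.7274
v' = 14.3000 + 2.7000·0.2 = 14.8400

(20.8246, -7.5305, 0.7274, 14.8400)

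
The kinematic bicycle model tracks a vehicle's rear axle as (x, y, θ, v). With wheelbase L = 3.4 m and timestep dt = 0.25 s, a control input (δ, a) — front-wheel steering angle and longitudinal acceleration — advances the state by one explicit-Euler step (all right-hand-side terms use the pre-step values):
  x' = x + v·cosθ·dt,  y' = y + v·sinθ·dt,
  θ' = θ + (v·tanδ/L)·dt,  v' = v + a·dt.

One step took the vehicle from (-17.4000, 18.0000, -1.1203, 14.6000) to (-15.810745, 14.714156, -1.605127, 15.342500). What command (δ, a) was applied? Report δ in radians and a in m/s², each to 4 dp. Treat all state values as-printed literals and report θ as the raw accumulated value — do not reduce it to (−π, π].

a = (v'−v)/dt = (0.742500)/0.25 = 2.9700
Δθ = θ'−θ = -0.484827;  (v·dt/L) = 14.6000·0.25/3.4 = 1.073529
tan δ = Δθ·L/(v·dt) = -0.451620  →  δ = -0.4242

δ = -0.4242, a = 2.9700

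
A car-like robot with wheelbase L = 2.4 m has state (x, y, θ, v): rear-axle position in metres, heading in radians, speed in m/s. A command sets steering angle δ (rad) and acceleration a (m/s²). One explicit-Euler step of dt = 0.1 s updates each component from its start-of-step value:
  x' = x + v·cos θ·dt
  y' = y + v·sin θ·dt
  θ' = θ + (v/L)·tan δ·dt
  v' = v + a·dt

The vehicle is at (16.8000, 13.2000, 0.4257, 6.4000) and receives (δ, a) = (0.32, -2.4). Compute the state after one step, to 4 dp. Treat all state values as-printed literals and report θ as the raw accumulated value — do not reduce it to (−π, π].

(17.3829, 13.4643, 0.5141, 6.1600)

x' = 16.8000 + 6.4000·cos(0.4257)·0.1 = 17.3829
y' = 13.2000 + 6.4000·sin(0.4257)·0.1 = 13.4643
θ' = 0.4257 + (6.4000/2.4)·tan(0.32)·0.1 = 0.5141
v' = 6.4000 − 2.4000·0.1 = 6.1600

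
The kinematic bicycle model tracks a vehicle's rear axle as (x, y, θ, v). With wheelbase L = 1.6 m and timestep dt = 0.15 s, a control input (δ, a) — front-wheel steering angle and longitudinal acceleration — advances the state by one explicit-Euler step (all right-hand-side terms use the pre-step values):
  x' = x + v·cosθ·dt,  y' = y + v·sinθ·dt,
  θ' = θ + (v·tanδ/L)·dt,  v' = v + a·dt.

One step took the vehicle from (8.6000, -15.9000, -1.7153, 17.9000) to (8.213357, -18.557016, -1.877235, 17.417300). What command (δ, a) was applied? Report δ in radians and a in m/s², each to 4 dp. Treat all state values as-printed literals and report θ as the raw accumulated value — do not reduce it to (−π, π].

δ = -0.0962, a = -3.2180

a = (v'−v)/dt = (-0.482700)/0.15 = -3.2180
Δθ = θ'−θ = -0.161935;  (v·dt/L) = 17.9000·0.15/1.6 = 1.678125
tan δ = Δθ·L/(v·dt) = -0.096498  →  δ = -0.0962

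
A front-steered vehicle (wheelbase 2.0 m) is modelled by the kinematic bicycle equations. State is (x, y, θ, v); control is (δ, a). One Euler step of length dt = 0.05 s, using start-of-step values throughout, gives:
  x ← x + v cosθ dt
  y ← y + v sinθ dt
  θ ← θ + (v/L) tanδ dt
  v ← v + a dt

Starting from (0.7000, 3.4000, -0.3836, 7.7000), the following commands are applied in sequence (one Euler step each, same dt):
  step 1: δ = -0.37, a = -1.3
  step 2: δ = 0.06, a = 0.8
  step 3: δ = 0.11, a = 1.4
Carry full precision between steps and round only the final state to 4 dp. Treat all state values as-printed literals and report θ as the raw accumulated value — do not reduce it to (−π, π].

(1.7455, 2.9212, -0.4256, 7.7450)

after step 1 (δ=-0.37, a=-1.3): (1.057019, 3.255909, -0.458264, 7.635000)
after step 2 (δ=0.06, a=0.8): (1.399381, 3.087026, -0.446797, 7.675000)
after step 3 (δ=0.11, a=1.4): (1.745461, 2.921216, -0.425606, 7.745000)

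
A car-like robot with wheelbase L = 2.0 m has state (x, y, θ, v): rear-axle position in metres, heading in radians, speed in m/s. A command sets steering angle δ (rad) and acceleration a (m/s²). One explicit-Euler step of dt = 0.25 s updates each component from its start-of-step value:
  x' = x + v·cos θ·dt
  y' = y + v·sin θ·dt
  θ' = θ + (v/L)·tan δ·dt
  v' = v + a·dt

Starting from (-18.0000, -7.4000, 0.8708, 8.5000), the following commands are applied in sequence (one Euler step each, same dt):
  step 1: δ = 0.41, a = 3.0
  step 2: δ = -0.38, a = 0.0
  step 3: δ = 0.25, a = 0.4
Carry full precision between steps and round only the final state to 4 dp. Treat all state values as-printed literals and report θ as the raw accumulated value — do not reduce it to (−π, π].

(-14.5956, -1.7588, 1.1660, 9.3500)

after step 1 (δ=0.41, a=3.0): (-16.631043, -5.774705, 1.332596, 9.250000)
after step 2 (δ=-0.38, a=0.0): (-16.085399, -3.527501, 0.870775, 9.250000)
after step 3 (δ=0.25, a=0.4): (-14.595607, -1.758835, 1.166014, 9.350000)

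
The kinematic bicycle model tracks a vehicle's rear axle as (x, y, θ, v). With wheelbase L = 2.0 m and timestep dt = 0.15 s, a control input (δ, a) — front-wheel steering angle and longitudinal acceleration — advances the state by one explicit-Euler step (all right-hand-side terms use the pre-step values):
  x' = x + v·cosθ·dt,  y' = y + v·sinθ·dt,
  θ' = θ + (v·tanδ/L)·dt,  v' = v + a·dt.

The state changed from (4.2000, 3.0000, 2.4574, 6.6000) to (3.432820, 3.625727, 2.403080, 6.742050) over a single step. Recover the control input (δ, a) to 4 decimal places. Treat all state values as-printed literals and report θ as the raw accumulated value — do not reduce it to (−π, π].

δ = -0.1093, a = 0.9470

a = (v'−v)/dt = (0.142050)/0.15 = 0.9470
Δθ = θ'−θ = -0.054320;  (v·dt/L) = 6.6000·0.15/2.0 = 0.495000
tan δ = Δθ·L/(v·dt) = -0.109737  →  δ = -0.1093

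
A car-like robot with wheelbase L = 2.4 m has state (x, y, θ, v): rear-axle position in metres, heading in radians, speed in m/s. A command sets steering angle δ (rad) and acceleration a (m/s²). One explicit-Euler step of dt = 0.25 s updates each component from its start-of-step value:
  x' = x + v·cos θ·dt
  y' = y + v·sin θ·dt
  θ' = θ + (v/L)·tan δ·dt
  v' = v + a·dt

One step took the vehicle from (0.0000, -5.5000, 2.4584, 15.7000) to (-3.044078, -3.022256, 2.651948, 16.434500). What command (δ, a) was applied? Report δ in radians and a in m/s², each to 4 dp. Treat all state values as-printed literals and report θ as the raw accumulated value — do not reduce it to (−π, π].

δ = 0.1178, a = 2.9380

a = (v'−v)/dt = (0.734500)/0.25 = 2.9380
Δθ = θ'−θ = 0.193548;  (v·dt/L) = 15.7000·0.25/2.4 = 1.635417
tan δ = Δθ·L/(v·dt) = 0.118348  →  δ = 0.1178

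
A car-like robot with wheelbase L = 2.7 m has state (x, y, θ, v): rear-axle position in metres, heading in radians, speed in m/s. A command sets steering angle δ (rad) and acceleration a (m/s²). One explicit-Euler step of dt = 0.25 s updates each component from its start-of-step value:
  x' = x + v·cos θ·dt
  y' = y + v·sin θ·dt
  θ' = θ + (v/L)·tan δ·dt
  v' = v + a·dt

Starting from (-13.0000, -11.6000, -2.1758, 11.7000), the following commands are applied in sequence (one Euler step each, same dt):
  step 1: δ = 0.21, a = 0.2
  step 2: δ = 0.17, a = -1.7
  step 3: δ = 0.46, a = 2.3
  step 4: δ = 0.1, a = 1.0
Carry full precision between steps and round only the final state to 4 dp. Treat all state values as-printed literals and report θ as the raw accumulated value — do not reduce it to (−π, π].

after step 1 (δ=0.21, a=0.2): (-14.663638, -14.005813, -1.944896, 11.750000)
after step 2 (δ=0.17, a=-1.7): (-15.737101, -16.740147, -1.758139, 11.325000)
after step 3 (δ=0.46, a=2.3): (-16.264419, -19.521857, -1.238606, 11.900000)
after step 4 (δ=0.1, a=1.0): (-15.294230, -22.334215, -1.128052, 12.150000)

(-15.2942, -22.3342, -1.1281, 12.1500)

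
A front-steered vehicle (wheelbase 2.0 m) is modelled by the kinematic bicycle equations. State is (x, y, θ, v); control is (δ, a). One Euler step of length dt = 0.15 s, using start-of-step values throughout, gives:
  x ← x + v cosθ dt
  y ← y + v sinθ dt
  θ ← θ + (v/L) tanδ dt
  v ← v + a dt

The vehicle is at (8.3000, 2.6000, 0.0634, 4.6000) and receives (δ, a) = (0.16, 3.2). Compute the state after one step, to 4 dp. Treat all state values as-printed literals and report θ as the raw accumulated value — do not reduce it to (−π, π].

x' = 8.3000 + 4.6000·cos(0.0634)·0.15 = 8.9886
y' = 2.6000 + 4.6000·sin(0.0634)·0.15 = 2.6437
θ' = 0.0634 + (4.6000/2.0)·tan(0.16)·0.15 = 0.1191
v' = 4.6000 + 3.2000·0.15 = 5.0800

(8.9886, 2.6437, 0.1191, 5.0800)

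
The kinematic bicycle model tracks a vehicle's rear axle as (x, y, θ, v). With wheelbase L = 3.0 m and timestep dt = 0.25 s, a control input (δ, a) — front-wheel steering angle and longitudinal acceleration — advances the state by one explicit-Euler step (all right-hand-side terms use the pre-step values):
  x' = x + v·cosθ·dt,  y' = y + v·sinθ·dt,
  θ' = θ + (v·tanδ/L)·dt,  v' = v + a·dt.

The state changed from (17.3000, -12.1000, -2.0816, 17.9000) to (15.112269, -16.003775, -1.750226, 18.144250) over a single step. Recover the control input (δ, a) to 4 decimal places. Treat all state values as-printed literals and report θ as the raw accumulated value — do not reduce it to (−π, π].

a = (v'−v)/dt = (0.244250)/0.25 = 0.9770
Δθ = θ'−θ = 0.331374;  (v·dt/L) = 17.9000·0.25/3.0 = 1.491667
tan δ = Δθ·L/(v·dt) = 0.222150  →  δ = 0.2186

δ = 0.2186, a = 0.9770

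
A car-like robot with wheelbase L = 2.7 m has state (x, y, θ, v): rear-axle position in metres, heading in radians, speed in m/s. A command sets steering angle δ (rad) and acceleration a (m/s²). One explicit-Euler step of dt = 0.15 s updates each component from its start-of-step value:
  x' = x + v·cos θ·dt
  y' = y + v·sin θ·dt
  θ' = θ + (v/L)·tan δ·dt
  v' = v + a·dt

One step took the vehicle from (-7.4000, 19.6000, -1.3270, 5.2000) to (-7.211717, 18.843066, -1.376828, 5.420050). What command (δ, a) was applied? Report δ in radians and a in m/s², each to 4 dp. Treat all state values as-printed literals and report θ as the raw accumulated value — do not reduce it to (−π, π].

a = (v'−v)/dt = (0.220050)/0.15 = 1.4670
Δθ = θ'−θ = -0.049828;  (v·dt/L) = 5.2000·0.15/2.7 = 0.288889
tan δ = Δθ·L/(v·dt) = -0.172482  →  δ = -0.1708

δ = -0.1708, a = 1.4670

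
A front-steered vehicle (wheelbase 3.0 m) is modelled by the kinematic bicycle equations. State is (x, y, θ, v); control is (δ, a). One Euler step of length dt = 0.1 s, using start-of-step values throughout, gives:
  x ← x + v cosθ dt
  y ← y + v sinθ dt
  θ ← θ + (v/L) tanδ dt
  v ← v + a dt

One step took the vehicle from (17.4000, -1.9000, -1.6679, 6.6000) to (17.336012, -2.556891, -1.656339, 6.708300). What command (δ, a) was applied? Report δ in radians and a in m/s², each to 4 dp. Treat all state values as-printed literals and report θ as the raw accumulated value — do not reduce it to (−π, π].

δ = 0.0525, a = 1.0830

a = (v'−v)/dt = (0.108300)/0.1 = 1.0830
Δθ = θ'−θ = 0.011561;  (v·dt/L) = 6.6000·0.1/3.0 = 0.220000
tan δ = Δθ·L/(v·dt) = 0.052550  →  δ = 0.0525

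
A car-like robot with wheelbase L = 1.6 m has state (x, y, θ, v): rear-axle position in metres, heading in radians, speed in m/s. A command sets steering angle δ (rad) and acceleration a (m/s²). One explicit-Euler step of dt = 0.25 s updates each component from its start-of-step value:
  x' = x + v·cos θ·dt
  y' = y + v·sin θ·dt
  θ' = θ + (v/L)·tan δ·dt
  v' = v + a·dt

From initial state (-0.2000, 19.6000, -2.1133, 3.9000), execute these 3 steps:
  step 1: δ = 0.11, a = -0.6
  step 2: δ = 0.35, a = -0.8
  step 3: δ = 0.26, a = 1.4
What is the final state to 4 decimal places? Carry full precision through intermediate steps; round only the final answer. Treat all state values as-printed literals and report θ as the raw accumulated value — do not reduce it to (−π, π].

after step 1 (δ=0.11, a=-0.6): (-0.703375, 18.764992, -2.045997, 3.750000)
after step 2 (δ=0.35, a=-0.8): (-1.132297, 17.931366, -1.832113, 3.550000)
after step 3 (δ=0.26, a=1.4): (-1.361585, 17.073996, -1.684554, 3.900000)

(-1.3616, 17.0740, -1.6846, 3.9000)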